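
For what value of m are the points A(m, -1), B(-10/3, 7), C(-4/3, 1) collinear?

-2/3

The three points are collinear iff det[AB; AC] = 0.
This determinant is linear in m: (6)m + (4) = 0, so m = -2/3.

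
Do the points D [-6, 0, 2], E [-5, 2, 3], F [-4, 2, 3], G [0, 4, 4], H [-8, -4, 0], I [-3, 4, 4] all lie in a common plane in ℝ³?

The plane through D, E, F has normal n = DE × DF = (0, 1, -2) and equation n·P = -4.
Checking the remaining points: n·G = -4, n·H = -4, n·I = -4.
All equal -4, so all 6 points lie in one plane.

Yes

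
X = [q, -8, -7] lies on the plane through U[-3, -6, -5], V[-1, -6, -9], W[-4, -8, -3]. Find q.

The plane through U, V, W has equation −8x − 4z = 44.
Substituting X: (-8)q + (28) = 44, so q = -2.

-2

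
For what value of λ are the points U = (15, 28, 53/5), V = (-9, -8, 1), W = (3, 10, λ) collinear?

Direction UV = (-24, -36, -48/5). From the x-coordinate of W, the parameter along the line is τ = (3 − 15)/(-24) = 1/2.
Then λ = 53/5 + 1/2·(-48/5) = 29/5.

29/5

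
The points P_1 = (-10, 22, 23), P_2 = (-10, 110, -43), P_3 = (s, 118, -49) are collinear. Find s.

-10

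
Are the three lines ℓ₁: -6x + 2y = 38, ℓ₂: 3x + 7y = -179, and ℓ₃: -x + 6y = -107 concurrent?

Yes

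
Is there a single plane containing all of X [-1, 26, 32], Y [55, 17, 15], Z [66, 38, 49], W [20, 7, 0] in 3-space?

With X as base: XY = (56, -9, -17), XZ = (67, 12, 17), XW = (21, -19, -32).
XZ × XW = (-61, 2501, -1525).
XY · (XZ × XW) = 0.
The scalar triple product vanishes, so the four points are coplanar.

Yes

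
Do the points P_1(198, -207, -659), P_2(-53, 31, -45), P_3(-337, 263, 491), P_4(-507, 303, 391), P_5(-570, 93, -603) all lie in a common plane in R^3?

The plane through P_1, P_2, P_3 has normal n = P_1P_2 × P_1P_3 = (-14880, -39840, 9360) and equation n·P = -867600.
Checking the remaining points: n·P_4 = -867600, n·P_5 = -867600.
All equal -867600, so all 5 points lie in one plane.

Yes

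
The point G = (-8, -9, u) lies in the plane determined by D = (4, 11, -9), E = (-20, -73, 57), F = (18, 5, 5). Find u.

3

The plane through D, E, F has equation −780x + 1260y + 1320z = -1140.
Substituting G: (1320)u + (-5100) = -1140, so u = 3.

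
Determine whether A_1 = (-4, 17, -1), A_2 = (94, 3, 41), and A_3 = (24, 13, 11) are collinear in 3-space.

Yes

A_1A_2 = (98, -14, 42), A_1A_3 = (28, -4, 12).
Each component of A_1A_3 is 2/7 times the corresponding component of A_1A_2, so A_1A_3 = 2/7·A_1A_2 and the points are collinear.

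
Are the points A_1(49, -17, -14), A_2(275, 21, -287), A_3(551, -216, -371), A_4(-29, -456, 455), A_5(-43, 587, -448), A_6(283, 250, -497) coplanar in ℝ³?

Yes

The plane through A_1, A_2, A_3 has normal n = A_1A_2 × A_1A_3 = (-67893, -56364, -64050) and equation n·P = -1471869.
Checking the remaining points: n·A_4 = -1471869, n·A_5 = -1471869, n·A_6 = -1471869.
All equal -1471869, so all 6 points lie in one plane.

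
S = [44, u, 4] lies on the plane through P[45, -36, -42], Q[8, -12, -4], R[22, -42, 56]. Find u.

The plane through P, Q, R has equation 2580x + 2752y + 774z = -15480.
Substituting S: (2752)u + (116616) = -15480, so u = -48.

-48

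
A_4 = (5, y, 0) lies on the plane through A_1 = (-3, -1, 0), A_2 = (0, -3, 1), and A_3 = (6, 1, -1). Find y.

A normal to the plane is n = A_1A_2 × A_1A_3 = (0, 12, 24).
A_4 lies in the plane iff n · A_1A_4 = 0.
This gives (12)y + (12) = 0, so y = -1.

-1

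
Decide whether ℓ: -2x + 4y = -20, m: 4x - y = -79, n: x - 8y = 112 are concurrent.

The three lines meet at one point iff the augmented coefficient matrix [aᵢ bᵢ cᵢ] has rank < 3, i.e. its determinant vanishes.
Here the determinant is 0.
It vanishes, so the lines are concurrent at (-24, -17).

Yes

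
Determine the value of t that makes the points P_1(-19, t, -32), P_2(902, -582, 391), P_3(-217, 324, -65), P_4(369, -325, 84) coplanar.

The points are coplanar iff P_1P_2 · (P_1P_3 × P_1P_4) = 0.
Expanding, this is linear in t: (100485)t + (-7134435) = 0.
So t = 71.

71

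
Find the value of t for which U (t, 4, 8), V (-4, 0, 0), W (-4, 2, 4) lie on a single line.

-4

Direction VW = (0, 2, 4). From the y-coordinate of U, the parameter along the line is τ = (4 − 0)/2 = 2.
Then t = (-4) + 2·(0) = -4.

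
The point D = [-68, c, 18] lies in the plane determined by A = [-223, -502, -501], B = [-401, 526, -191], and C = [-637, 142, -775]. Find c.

-12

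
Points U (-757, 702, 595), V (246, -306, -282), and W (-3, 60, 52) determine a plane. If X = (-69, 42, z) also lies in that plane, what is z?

25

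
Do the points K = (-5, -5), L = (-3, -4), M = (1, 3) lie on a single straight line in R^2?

KL = (2, 1), KM = (6, 8).
If collinear, KM would be a scalar multiple of KL. But (2)·(8) ≠ (1)·(6) (difference 10), so they are not parallel; the points are not collinear.

No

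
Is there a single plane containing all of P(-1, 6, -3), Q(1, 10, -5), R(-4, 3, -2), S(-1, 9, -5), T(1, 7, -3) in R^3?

The plane through P, Q, R has normal n = PQ × PR = (-2, 4, 6) and equation n·X = 8.
Checking the remaining points: n·S = 8, n·T = 8.
All equal 8, so all 5 points lie in one plane.

Yes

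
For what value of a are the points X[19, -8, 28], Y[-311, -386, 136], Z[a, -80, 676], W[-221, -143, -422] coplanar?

113

The points are coplanar iff XY · (XZ × XW) = 0.
Expanding, this is linear in a: (-184680)a + (20868840) = 0.
So a = 113.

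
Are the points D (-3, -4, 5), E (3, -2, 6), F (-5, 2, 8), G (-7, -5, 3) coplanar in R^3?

With D as base: DE = (6, 2, 1), DF = (-2, 6, 3), DG = (-4, -1, -2).
DF × DG = (-9, -16, 26).
DE · (DF × DG) = -60.
Since -60 ≠ 0, the four points are not coplanar.

No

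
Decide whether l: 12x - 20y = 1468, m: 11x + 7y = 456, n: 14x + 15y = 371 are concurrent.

No

Intersecting l and m: solving the 2×2 system gives (x, y) = (4849/76, -2669/76).
Substitute into n: (14)(4849/76) + (15)(-2669/76) = 27851/76.
But n requires 371 ≠ 27851/76, so the three lines have no common point.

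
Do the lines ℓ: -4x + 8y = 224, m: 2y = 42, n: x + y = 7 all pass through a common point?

Lines aᵢx + bᵢy = cᵢ with pairwise distinct directions are concurrent exactly when det[aᵢ bᵢ cᵢ] = 0.
Here the determinant is 0.
It vanishes, so the lines are concurrent at (-14, 21).

Yes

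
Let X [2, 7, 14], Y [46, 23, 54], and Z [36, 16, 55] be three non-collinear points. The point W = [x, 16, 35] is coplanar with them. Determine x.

26

Coplanarity requires XY · (XZ × XW) = 0.
XY = (44, 16, 40), XZ = (34, 9, 41); the triple product is linear in x with coefficient 296 and constant term -7696.
Setting it to zero: x = 26.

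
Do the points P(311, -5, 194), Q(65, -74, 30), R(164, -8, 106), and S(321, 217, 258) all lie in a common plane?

With P as base: PQ = (-246, -69, -164), PR = (-147, -3, -88), PS = (10, 222, 64).
PR × PS = (19344, 8528, -32604).
PQ · (PR × PS) = 0.
The scalar triple product vanishes, so the four points are coplanar.

Yes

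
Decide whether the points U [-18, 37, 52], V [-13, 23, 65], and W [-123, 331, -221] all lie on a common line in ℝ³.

Yes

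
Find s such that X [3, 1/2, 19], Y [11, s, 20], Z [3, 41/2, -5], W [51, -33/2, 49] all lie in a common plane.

Normal to plane XZW: n = (192, -1152, -960); plane equation n·P = -18240.
Requiring n·Y = -18240: (-1152)s + (-17088) = -18240.
So s = 1.

1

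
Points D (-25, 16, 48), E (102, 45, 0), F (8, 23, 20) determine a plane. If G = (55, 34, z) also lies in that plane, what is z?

A normal to the plane is n = DE × DF = (-476, 1972, -68).
G lies in the plane iff n · DG = 0.
This gives (-68)z + (680) = 0, so z = 10.

10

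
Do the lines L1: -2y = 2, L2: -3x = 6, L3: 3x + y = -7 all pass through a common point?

Lines aᵢx + bᵢy = cᵢ with pairwise distinct directions are concurrent exactly when det[aᵢ bᵢ cᵢ] = 0.
Here the determinant is 0.
It vanishes, so the lines are concurrent at (-2, -1).

Yes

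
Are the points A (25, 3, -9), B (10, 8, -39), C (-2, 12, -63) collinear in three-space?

Yes

AB = (-15, 5, -30), AC = (-27, 9, -54).
AB × AC = (0, 0, 0).
The cross product vanishes, so the three points are collinear.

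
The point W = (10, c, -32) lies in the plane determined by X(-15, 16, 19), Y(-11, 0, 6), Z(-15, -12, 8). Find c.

-7

The plane through X, Y, Z has equation −188x + 44y − 112z = 1396.
Substituting W: (44)c + (1704) = 1396, so c = -7.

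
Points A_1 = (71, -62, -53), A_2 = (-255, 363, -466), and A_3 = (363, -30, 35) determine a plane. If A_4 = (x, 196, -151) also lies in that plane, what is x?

279

A normal to the plane is n = A_1A_2 × A_1A_3 = (50616, -91908, -134532).
A_4 lies in the plane iff n · A_1A_4 = 0.
This gives (50616)x + (-14121864) = 0, so x = 279.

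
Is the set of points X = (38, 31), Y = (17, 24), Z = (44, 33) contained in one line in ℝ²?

XY = (-21, -7), XZ = (6, 2).
Checking proportionality: XZ = -2/7·XY, so the vectors are parallel and the points are collinear.

Yes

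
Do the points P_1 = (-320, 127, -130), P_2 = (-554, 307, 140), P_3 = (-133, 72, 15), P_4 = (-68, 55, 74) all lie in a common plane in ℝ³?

The four points are coplanar iff the 3×3 determinant with rows P_1P_2, P_1P_3, P_1P_4 is zero.
Rows: (-234, 180, 270), (187, -55, 145), (252, -72, 204).
Expanding along the first row: (-234)(-780) − (180)(1608) + (270)(396) = 0.
Zero determinant ⇒ coplanar.

Yes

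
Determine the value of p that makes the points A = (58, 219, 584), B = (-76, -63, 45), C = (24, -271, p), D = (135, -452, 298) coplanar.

148

The points are coplanar iff AB · (AC × AD) = 0.
Expanding, this is linear in p: (-111628)p + (16520944) = 0.
So p = 148.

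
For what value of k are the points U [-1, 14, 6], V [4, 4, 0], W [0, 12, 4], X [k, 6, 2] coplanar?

The points are coplanar iff UV · (UW × UX) = 0.
Expanding, this is linear in k: (8)k + (-24) = 0.
So k = 3.

3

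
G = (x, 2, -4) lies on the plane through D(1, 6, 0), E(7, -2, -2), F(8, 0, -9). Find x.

5

The plane through D, E, F has equation 60x + 40y + 20z = 300.
Substituting G: (60)x + (0) = 300, so x = 5.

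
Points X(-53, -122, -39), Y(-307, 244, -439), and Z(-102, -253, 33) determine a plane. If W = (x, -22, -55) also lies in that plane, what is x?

61

A normal to the plane is n = XY × XZ = (-26048, 37888, 51208).
W lies in the plane iff n · XW = 0.
This gives (-26048)x + (1588928) = 0, so x = 61.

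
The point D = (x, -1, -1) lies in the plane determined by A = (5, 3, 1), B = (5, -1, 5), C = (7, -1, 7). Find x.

Coplanarity requires AB · (AC × AD) = 0.
AB = (0, -4, 4), AC = (2, -4, 6); the triple product is linear in x with coefficient -8 and constant term -8.
Setting it to zero: x = -1.

-1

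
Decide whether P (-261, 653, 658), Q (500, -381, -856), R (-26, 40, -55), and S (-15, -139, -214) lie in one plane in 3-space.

A normal to the plane through P, Q, R is n = PQ × PR = (-190840, 186803, -223503).
The plane has equation n·X = 24726625. For S: n·S = 24726625.
Equal, so S lies in the plane and all four are coplanar.

Yes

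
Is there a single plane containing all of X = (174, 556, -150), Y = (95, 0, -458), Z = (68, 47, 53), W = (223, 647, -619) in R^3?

Yes

With X as base: XY = (-79, -556, -308), XZ = (-106, -509, 203), XW = (49, 91, -469).
XZ × XW = (220248, -39767, 15295).
XY · (XZ × XW) = 0.
The scalar triple product vanishes, so the four points are coplanar.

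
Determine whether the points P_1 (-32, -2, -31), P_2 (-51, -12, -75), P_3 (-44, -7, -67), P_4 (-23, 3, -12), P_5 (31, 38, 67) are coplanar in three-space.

No

The plane through P_1, P_2, P_3 has normal n = P_1P_2 × P_1P_3 = (140, -156, -25) and equation n·P = -3393.
Checking the remaining points: n·P_4 = -3388, n·P_5 = -3263.
Since n·P_4 = -3388 ≠ -3393, P_4 is off the plane and the points are not all coplanar.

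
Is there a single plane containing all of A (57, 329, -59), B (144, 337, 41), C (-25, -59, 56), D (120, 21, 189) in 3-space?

No

A normal to the plane through A, B, C is n = AB × AC = (39720, -18205, -33100).
The plane has equation n·P = -1772505. For D: n·D = -1871805.
-1871805 ≠ -1772505, so D is off the plane.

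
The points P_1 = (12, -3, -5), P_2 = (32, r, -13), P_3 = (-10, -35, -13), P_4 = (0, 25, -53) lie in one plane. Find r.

Normal to plane P_1P_3P_4: n = (1760, -960, -1000); plane equation n·P = 29000.
Requiring n·P_2 = 29000: (-960)r + (69320) = 29000.
So r = 42.

42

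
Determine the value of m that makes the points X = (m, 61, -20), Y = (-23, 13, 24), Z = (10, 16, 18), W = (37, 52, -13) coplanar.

37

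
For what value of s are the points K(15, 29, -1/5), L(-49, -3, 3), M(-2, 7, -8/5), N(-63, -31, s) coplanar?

Coplanarity ⇔ det[KL; KM; KN] = 0.
Expanding, this is linear in s: (864)s + (-864/5) = 0.
So s = 1/5.

1/5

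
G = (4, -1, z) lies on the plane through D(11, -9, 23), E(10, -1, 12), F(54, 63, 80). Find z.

-6

The plane through D, E, F has equation 1248x − 416y − 416z = 7904.
Substituting G: (-416)z + (5408) = 7904, so z = -6.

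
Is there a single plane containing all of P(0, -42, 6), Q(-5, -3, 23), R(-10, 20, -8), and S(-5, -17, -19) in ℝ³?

Yes

A normal to the plane through P, Q, R is n = PQ × PR = (-1600, -240, 80).
The plane has equation n·X = 10560. For S: n·S = 10560.
Equal, so S lies in the plane and all four are coplanar.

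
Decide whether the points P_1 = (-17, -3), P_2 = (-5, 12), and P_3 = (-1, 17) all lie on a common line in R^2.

P_1P_2 = (12, 15), P_1P_3 = (16, 20).
Twice the signed area of △P_1P_2P_3 is (12)(20) − (15)(16) = 0.
The triangle is degenerate (zero area), so the points are collinear.

Yes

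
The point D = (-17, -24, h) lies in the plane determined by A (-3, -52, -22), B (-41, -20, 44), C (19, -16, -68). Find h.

A normal to the plane is n = AB × AC = (-3848, -296, -2072).
D lies in the plane iff n · AD = 0.
This gives (-2072)h + (0) = 0, so h = 0.

0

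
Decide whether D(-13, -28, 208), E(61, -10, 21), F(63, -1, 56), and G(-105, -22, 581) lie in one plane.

No

With D as base: DE = (74, 18, -187), DF = (76, 27, -152), DG = (-92, 6, 373).
DF × DG = (10983, -14364, 2940).
DE · (DF × DG) = 4410.
Since 4410 ≠ 0, the four points are not coplanar.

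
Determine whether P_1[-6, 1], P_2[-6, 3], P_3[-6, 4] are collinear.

Yes

P_1P_2 = (0, 2), P_1P_3 = (0, 3).
det[P_1P_2; P_1P_3] = (0)(3) − (2)(0) = 0.
The determinant is zero, so the points are collinear.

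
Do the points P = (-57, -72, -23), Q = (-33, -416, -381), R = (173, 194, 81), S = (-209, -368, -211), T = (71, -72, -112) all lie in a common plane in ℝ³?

Yes

The plane through P, Q, R has normal n = PQ × PR = (59452, -84836, 85504) and equation n·X = 752836.
Checking the remaining points: n·S = 752836, n·T = 752836.
All equal 752836, so all 5 points lie in one plane.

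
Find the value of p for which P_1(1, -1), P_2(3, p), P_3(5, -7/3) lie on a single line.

The three points are collinear iff det[P_1P_2; P_1P_3] = 0.
This determinant is linear in p: (-4)p + (-20/3) = 0, so p = -5/3.

-5/3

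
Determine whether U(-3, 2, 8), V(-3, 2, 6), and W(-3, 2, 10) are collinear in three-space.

Yes

UV = (0, 0, -2), UW = (0, 0, 2).
Each component of UW is -1 times the corresponding component of UV, so UW = -1·UV and the points are collinear.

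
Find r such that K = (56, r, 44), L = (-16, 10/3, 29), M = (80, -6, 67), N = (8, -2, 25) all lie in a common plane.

The points are coplanar iff KL · (KM × KN) = 0.
Expanding, this is linear in r: (-1296)r + (-8640) = 0.
So r = -20/3.

-20/3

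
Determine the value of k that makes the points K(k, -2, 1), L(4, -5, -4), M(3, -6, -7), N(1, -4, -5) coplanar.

The points are coplanar iff KL · (KM × KN) = 0.
Expanding, this is linear in k: (-4)k + (12) = 0.
So k = 3.

3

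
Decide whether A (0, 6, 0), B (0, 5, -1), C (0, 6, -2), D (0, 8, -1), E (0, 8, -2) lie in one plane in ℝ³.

The plane through A, B, C has normal n = AB × AC = (2, 0, 0) and equation n·P = 0.
Checking the remaining points: n·D = 0, n·E = 0.
All equal 0, so all 5 points lie in one plane.

Yes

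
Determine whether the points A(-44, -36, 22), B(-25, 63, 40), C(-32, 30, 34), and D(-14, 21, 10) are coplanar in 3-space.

No

The four points are coplanar iff the 3×3 determinant with rows AB, AC, AD is zero.
Rows: (19, 99, 18), (12, 66, 12), (30, 57, -12).
Expanding along the first row: (19)(-1476) − (99)(-504) + (18)(-1296) = -1476.
Nonzero ⇒ not coplanar.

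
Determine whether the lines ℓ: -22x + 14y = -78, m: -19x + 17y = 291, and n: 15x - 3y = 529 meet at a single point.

No

Lines aᵢx + bᵢy = cᵢ with pairwise distinct directions are concurrent exactly when det[aᵢ bᵢ cᵢ] = 0.
Here the determinant is 216.
Nonzero, so no common point exists.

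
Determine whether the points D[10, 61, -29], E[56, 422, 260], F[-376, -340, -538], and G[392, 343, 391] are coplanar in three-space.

Yes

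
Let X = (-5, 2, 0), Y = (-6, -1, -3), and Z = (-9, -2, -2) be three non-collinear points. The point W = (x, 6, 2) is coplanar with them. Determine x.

A normal to the plane is n = XY × XZ = (-6, 10, -8).
W lies in the plane iff n · XW = 0.
This gives (-6)x + (-6) = 0, so x = -1.

-1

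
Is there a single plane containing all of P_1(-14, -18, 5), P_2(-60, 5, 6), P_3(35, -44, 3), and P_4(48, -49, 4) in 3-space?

With P_1 as base: P_1P_2 = (-46, 23, 1), P_1P_3 = (49, -26, -2), P_1P_4 = (62, -31, -1).
P_1P_3 × P_1P_4 = (-36, -75, 93).
P_1P_2 · (P_1P_3 × P_1P_4) = 24.
Since 24 ≠ 0, the four points are not coplanar.

No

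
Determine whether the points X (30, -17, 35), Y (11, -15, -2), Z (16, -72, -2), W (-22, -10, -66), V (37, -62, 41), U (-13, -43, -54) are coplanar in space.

Yes

The plane through X, Y, Z has normal n = XY × XZ = (-2109, -185, 1073) and equation n·P = -22570.
Checking the remaining points: n·W = -22570, n·V = -22570, n·U = -22570.
All equal -22570, so all 6 points lie in one plane.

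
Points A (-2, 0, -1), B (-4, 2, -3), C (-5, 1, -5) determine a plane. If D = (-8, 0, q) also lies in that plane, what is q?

-10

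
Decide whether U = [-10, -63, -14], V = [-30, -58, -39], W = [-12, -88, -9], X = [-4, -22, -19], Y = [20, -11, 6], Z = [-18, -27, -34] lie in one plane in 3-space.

Yes

The plane through U, V, W has normal n = UV × UW = (-600, 150, 510) and equation n·P = -10590.
Checking the remaining points: n·X = -10590, n·Y = -10590, n·Z = -10590.
All equal -10590, so all 6 points lie in one plane.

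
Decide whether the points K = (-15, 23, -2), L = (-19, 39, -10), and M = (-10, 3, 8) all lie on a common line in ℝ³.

KL = (-4, 16, -8), KM = (5, -20, 10).
KL × KM = (0, 0, 0).
The cross product vanishes, so the three points are collinear.

Yes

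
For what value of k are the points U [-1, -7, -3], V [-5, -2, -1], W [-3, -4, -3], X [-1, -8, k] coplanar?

-1

Normal to plane UVW: n = (-6, -4, -2); plane equation n·P = 40.
Requiring n·X = 40: (-2)k + (38) = 40.
So k = -1.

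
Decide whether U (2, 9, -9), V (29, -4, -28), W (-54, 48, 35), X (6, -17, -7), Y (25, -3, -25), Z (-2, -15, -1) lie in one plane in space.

No

The plane through U, V, W has normal n = UV × UW = (169, -124, 325) and equation n·P = -3703.
Checking the remaining points: n·X = 847, n·Y = -3528, n·Z = 1197.
Since n·X = 847 ≠ -3703, X is off the plane and the points are not all coplanar.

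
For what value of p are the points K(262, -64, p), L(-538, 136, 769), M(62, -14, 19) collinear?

-231

Direction LM = (600, -150, -750). From the x-coordinate of K, the parameter along the line is τ = (262 − (-538))/600 = 4/3.
Then p = 769 + 4/3·(-750) = -231.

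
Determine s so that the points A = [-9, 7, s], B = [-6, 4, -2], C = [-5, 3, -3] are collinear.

Collinearity requires AB × AC = 0; each component is linear in s.
The x-component gives (-1)s + (1) = 0, so s = 1.
The remaining components then also vanish.

1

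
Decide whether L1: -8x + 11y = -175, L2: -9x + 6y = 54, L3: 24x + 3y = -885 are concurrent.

No

Intersecting L1 and L2: solving the 2×2 system gives (x, y) = (-548/17, -669/17).
Substitute into L3: (24)(-548/17) + (3)(-669/17) = -15159/17.
But L3 requires -885 ≠ -15159/17, so the three lines have no common point.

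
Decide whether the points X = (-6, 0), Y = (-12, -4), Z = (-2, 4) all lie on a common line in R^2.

XY = (-6, -4), XZ = (4, 4).
det[XY; XZ] = (-6)(4) − (-4)(4) = -8.
The determinant is nonzero, so they are not collinear.

No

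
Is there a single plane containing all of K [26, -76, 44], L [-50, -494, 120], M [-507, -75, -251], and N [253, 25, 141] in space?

Yes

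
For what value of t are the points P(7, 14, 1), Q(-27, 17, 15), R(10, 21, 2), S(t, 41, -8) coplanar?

Normal to plane PQR: n = (-95, 76, -247); plane equation n·X = 152.
Requiring n·S = 152: (-95)t + (5092) = 152.
So t = 52.

52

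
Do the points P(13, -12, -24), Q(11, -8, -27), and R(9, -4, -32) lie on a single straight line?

PQ = (-2, 4, -3), PR = (-4, 8, -8).
Comparing components 2 and 3: (4)(-8) − (-3)(8) = -8 ≠ 0, so PQ and PR are not parallel and the points are not collinear.

No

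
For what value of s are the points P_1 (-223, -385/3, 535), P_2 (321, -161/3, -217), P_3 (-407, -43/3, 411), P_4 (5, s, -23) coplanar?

The points are coplanar iff P_1P_2 · (P_1P_3 × P_1P_4) = 0.
Expanding, this is linear in s: (205824)s + (1577984) = 0.
So s = -23/3.

-23/3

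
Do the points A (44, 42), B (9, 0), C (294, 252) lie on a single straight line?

AB = (-35, -42), AC = (250, 210).
Twice the signed area of △ABC is (-35)(210) − (-42)(250) = 3150.
The area is nonzero, so the three points are not collinear.

No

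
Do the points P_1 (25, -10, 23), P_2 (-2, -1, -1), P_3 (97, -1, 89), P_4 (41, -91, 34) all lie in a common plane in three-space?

No

The four points are coplanar iff the 3×3 determinant with rows P_1P_2, P_1P_3, P_1P_4 is zero.
Rows: (-27, 9, -24), (72, 9, 66), (16, -81, 11).
Expanding along the first row: (-27)(5445) − (9)(-264) + (-24)(-5976) = -1215.
Nonzero ⇒ not coplanar.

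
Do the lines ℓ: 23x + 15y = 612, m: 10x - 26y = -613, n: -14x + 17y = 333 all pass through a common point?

No

The three lines meet at one point iff the augmented coefficient matrix [aᵢ bᵢ cᵢ] has rank < 3, i.e. its determinant vanishes.
Here the determinant is 601.
Nonzero, so no common point exists.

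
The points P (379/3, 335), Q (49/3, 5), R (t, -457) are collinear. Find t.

-413/3

Collinearity: (R − P) must be parallel to (Q − P) = (-110, -330).
Cross-multiplying the components: (t − 379/3)·(-330) = (-792)·(-110).
Solving gives t = -413/3.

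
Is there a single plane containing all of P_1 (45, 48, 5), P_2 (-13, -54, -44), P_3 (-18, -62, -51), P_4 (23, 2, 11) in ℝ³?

The four points are coplanar iff the 3×3 determinant with rows P_1P_2, P_1P_3, P_1P_4 is zero.
Rows: (-58, -102, -49), (-63, -110, -56), (-22, -46, 6).
Expanding along the first row: (-58)(-3236) − (-102)(-1610) + (-49)(478) = 46.
Nonzero ⇒ not coplanar.

No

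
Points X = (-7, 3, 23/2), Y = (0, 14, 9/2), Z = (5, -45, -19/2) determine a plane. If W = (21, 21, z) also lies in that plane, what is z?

-20

Coplanarity requires XY · (XZ × XW) = 0.
XY = (7, 11, -7), XZ = (12, -48, -21); the triple product is linear in z with coefficient -468 and constant term -9360.
Setting it to zero: z = -20.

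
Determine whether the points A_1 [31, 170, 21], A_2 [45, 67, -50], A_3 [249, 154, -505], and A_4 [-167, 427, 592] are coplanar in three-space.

No

The four points are coplanar iff the 3×3 determinant with rows A_1A_2, A_1A_3, A_1A_4 is zero.
Rows: (14, -103, -71), (218, -16, -526), (-198, 257, 571).
Expanding along the first row: (14)(126046) − (-103)(20330) + (-71)(52858) = 105716.
Nonzero ⇒ not coplanar.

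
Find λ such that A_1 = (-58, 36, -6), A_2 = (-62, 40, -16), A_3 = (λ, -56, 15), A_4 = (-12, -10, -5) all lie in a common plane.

Coplanarity ⇔ det[A_1A_2; A_1A_3; A_1A_4] = 0.
Expanding, this is linear in λ: (456)λ + (-15504) = 0.
So λ = 34.

34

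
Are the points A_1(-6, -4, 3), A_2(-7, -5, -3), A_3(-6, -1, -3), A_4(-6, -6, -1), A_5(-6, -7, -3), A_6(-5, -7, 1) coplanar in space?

The plane through A_1, A_2, A_3 has normal n = A_1A_2 × A_1A_3 = (24, -6, -3) and equation n·P = -129.
Checking the remaining points: n·A_4 = -105, n·A_5 = -93, n·A_6 = -81.
Since n·A_4 = -105 ≠ -129, A_4 is off the plane and the points are not all coplanar.

No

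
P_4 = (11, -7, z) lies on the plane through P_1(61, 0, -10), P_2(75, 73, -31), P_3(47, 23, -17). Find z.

-9

A normal to the plane is n = P_1P_2 × P_1P_3 = (-28, 392, 1344).
P_4 lies in the plane iff n · P_1P_4 = 0.
This gives (1344)z + (12096) = 0, so z = -9.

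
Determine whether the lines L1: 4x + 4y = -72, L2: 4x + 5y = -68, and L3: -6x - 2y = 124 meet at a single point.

Yes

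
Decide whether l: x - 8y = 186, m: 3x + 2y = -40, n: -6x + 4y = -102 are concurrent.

Intersecting l and m: solving the 2×2 system gives (x, y) = (2, -23).
Substitute into n: (-6)(2) + (4)(-23) = -104.
But n requires -102 ≠ -104, so the three lines have no common point.

No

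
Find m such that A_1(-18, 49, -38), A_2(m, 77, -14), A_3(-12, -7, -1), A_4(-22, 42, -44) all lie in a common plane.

-2

The points are coplanar iff A_1A_2 · (A_1A_3 × A_1A_4) = 0.
Expanding, this is linear in m: (595)m + (1190) = 0.
So m = -2.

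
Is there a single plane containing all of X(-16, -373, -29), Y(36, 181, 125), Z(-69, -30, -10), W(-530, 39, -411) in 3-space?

No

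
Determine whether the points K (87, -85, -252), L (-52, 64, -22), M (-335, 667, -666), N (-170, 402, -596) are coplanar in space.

No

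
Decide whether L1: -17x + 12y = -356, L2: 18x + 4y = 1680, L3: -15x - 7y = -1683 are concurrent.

No

The three lines meet at one point iff the augmented coefficient matrix [aᵢ bᵢ cᵢ] has rank < 3, i.e. its determinant vanishes.
Here the determinant is -852.
Nonzero, so no common point exists.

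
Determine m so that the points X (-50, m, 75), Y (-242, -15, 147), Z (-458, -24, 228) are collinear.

Direction YZ = (-216, -9, 81). From the x-coordinate of X, the parameter along the line is τ = (-50 − (-242))/(-216) = -8/9.
Then m = (-15) + (-8/9)·(-9) = -7.

-7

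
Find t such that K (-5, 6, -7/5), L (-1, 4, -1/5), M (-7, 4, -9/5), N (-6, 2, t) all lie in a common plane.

Normal to plane KLM: n = (16/5, -4/5, -12); plane equation n·P = -4.
Requiring n·N = -4: (-12)t + (-104/5) = -4.
So t = -7/5.

-7/5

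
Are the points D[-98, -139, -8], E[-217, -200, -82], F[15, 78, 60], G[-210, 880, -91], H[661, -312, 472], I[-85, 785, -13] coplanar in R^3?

No

The plane through D, E, F has normal n = DE × DF = (11910, -270, -18930) and equation n·P = -978210.
Checking the remaining points: n·G = -1016070, n·H = -978210, n·I = -978210.
Since n·G = -1016070 ≠ -978210, G is off the plane and the points are not all coplanar.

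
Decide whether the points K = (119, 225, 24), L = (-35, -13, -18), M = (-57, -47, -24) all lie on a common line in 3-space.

Yes

KL = (-154, -238, -42), KM = (-176, -272, -48).
KL × KM = (0, 0, 0).
The cross product vanishes, so the three points are collinear.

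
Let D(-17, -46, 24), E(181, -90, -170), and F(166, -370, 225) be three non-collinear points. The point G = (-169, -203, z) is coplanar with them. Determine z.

429

Coplanarity requires DE · (DF × DG) = 0.
DE = (198, -44, -194), DF = (183, -324, 201); the triple product is linear in z with coefficient -56100 and constant term 24066900.
Setting it to zero: z = 429.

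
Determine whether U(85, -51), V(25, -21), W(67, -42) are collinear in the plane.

UV = (-60, 30), UW = (-18, 9).
Checking proportionality: UW = 3/10·UV, so the vectors are parallel and the points are collinear.

Yes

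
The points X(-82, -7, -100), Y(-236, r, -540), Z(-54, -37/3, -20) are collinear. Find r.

67/3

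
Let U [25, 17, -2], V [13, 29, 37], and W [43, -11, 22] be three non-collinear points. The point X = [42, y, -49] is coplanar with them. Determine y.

-1

The plane through U, V, W has equation 1380x + 990y + 120z = 51090.
Substituting X: (990)y + (52080) = 51090, so y = -1.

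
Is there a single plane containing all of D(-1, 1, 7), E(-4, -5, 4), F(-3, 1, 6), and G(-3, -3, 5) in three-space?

Yes

A normal to the plane through D, E, F is n = DE × DF = (6, 3, -12).
The plane has equation n·P = -87. For G: n·G = -87.
Equal, so G lies in the plane and all four are coplanar.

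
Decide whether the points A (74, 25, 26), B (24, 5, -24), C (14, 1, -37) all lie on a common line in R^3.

AB = (-50, -20, -50), AC = (-60, -24, -63).
Comparing components 2 and 3: (-20)(-63) − (-50)(-24) = 60 ≠ 0, so AB and AC are not parallel and the points are not collinear.

No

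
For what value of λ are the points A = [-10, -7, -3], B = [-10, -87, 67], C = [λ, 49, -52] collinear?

-10

Direction AB = (0, -80, 70). From the y-coordinate of C, the parameter along the line is τ = (49 − (-7))/(-80) = -7/10.
Then λ = (-10) + (-7/10)·(0) = -10.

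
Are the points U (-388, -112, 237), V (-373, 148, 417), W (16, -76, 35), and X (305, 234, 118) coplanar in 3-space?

No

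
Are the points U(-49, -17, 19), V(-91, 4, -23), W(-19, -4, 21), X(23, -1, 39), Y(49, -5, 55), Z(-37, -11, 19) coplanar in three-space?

No

The plane through U, V, W has normal n = UV × UW = (588, -1176, -1176) and equation n·P = -31164.
Checking the remaining points: n·X = -31164, n·Y = -29988, n·Z = -31164.
Since n·Y = -29988 ≠ -31164, Y is off the plane and the points are not all coplanar.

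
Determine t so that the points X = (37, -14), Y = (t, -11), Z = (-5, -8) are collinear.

16

Collinearity: (Y − X) must be parallel to (Z − X) = (-42, 6).
Cross-multiplying the components: (t − 37)·(6) = (3)·(-42).
Solving gives t = 16.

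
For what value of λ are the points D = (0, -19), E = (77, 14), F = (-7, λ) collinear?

-22

The three points are collinear iff det[DE; DF] = 0.
This determinant is linear in λ: (77)λ + (1694) = 0, so λ = -22.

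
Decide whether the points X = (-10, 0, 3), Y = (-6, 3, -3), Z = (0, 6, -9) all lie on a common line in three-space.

XY = (4, 3, -6), XZ = (10, 6, -12).
Comparing components 3 and 1: (-6)(10) − (4)(-12) = -12 ≠ 0, so XY and XZ are not parallel and the points are not collinear.

No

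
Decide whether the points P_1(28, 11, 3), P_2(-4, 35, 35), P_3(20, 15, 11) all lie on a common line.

P_1P_2 = (-32, 24, 32), P_1P_3 = (-8, 4, 8).
Comparing components 2 and 3: (24)(8) − (32)(4) = 64 ≠ 0, so P_1P_2 and P_1P_3 are not parallel and the points are not collinear.

No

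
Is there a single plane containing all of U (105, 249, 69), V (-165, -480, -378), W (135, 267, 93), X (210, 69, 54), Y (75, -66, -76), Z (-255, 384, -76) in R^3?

The plane through U, V, W has normal n = UV × UW = (-9450, -6930, 17010) and equation n·P = -1544130.
Checking the remaining points: n·X = -1544130, n·Y = -1544130, n·Z = -1544130.
All equal -1544130, so all 6 points lie in one plane.

Yes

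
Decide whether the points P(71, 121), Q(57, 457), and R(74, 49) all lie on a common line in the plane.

PQ = (-14, 336), PR = (3, -72).
Twice the signed area of △PQR is (-14)(-72) − (336)(3) = 0.
The triangle is degenerate (zero area), so the points are collinear.

Yes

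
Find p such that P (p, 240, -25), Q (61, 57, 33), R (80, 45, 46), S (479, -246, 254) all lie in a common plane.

The points are coplanar iff PQ · (PR × PS) = 0.
Expanding, this is linear in p: (-1287)p + (-190476) = 0.
So p = -148.

-148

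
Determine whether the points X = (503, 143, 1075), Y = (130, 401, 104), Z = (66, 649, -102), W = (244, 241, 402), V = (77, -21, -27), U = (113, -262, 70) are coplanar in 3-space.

No

The plane through X, Y, Z has normal n = XY × XZ = (187660, -14694, -75992) and equation n·P = 10600338.
Checking the remaining points: n·W = 11699002, n·V = 16810178, n·U = 19735968.
Since n·W = 11699002 ≠ 10600338, W is off the plane and the points are not all coplanar.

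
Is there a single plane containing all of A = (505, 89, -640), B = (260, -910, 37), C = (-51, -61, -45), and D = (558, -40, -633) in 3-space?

Yes

With A as base: AB = (-245, -999, 677), AC = (-556, -150, 595), AD = (53, -129, 7).
AC × AD = (75705, 35427, 79674).
AB · (AC × AD) = 0.
The scalar triple product vanishes, so the four points are coplanar.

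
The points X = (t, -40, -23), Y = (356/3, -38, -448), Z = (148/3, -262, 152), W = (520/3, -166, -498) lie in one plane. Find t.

52/3

The points are coplanar iff XY · (XZ × XW) = 0.
Expanding, this is linear in t: (-88000)t + (4576000/3) = 0.
So t = 52/3.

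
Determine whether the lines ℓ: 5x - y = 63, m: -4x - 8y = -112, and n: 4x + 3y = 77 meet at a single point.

Yes

The three lines meet at one point iff the augmented coefficient matrix [aᵢ bᵢ cᵢ] has rank < 3, i.e. its determinant vanishes.
Here the determinant is 0.
It vanishes, so the lines are concurrent at (14, 7).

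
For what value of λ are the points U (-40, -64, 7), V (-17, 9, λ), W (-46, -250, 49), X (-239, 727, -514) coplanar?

22

Coplanarity ⇔ det[UV; UW; UX] = 0.
Expanding, this is linear in λ: (-41760)λ + (918720) = 0.
So λ = 22.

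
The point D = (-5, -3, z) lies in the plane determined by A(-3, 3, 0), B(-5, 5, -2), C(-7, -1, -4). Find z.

Coplanarity requires AB · (AC × AD) = 0.
AB = (-2, 2, -2), AC = (-4, -4, -4); the triple product is linear in z with coefficient 16 and constant term 32.
Setting it to zero: z = -2.

-2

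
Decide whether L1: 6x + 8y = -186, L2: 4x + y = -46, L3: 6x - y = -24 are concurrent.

Yes

The three lines meet at one point iff the augmented coefficient matrix [aᵢ bᵢ cᵢ] has rank < 3, i.e. its determinant vanishes.
Here the determinant is 0.
It vanishes, so the lines are concurrent at (-7, -18).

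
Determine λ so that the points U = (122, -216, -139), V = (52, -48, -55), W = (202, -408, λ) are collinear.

Direction UV = (-70, 168, 84). From the x-coordinate of W, the parameter along the line is τ = (202 − 122)/(-70) = -8/7.
Then λ = (-139) + (-8/7)·(84) = -235.

-235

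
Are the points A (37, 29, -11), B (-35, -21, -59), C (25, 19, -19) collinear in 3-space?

No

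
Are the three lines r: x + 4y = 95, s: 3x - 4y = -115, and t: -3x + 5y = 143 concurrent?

No

Intersecting r and s: solving the 2×2 system gives (x, y) = (-5, 25).
Substitute into t: (-3)(-5) + (5)(25) = 140.
But t requires 143 ≠ 140, so the three lines have no common point.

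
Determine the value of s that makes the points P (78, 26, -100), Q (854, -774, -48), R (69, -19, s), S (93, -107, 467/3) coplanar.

Normal to plane PQS: n = (-592852/3, -592852/3, -91208); plane equation n·X = -34294208/3.
Requiring n·R = -34294208/3: (-91208)s + (-29642600/3) = -34294208/3.
So s = 17.

17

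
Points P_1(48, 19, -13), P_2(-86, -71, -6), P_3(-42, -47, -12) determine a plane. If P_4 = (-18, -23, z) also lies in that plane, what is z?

-8

Coplanarity requires P_1P_2 · (P_1P_3 × P_1P_4) = 0.
P_1P_2 = (-134, -90, 7), P_1P_3 = (-90, -66, 1); the triple product is linear in z with coefficient 744 and constant term 5952.
Setting it to zero: z = -8.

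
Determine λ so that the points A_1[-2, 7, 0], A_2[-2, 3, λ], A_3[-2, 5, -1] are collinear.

Direction A_1A_3 = (0, -2, -1). From the y-coordinate of A_2, the parameter along the line is τ = (3 − 7)/(-2) = 2.
Then λ = 0 + 2·(-1) = -2.

-2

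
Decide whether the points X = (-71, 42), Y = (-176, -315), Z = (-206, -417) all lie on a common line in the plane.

Yes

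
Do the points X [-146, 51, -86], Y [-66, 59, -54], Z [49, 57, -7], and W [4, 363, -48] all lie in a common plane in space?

With X as base: XY = (80, 8, 32), XZ = (195, 6, 79), XW = (150, 312, 38).
XZ × XW = (-24420, 4440, 59940).
XY · (XZ × XW) = 0.
The scalar triple product vanishes, so the four points are coplanar.

Yes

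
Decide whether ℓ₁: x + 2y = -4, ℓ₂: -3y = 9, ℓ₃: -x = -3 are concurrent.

No

The three lines meet at one point iff the augmented coefficient matrix [aᵢ bᵢ cᵢ] has rank < 3, i.e. its determinant vanishes.
Here the determinant is 3.
Nonzero, so no common point exists.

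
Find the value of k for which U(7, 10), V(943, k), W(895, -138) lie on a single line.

Collinearity: (V − U) must be parallel to (W − U) = (888, -148).
Cross-multiplying the components: (k − 10)·(888) = (936)·(-148).
Solving gives k = -146.

-146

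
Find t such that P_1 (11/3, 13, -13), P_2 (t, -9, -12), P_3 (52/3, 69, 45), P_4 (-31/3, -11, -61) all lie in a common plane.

Normal to plane P_1P_3P_4: n = (-1296, -156, 456); plane equation n·P = -12708.
Requiring n·P_2 = -12708: (-1296)t + (-4068) = -12708.
So t = 20/3.

20/3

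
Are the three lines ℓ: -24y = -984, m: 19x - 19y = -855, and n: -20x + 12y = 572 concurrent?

Intersecting ℓ and m: solving the 2×2 system gives (x, y) = (-4, 41).
Substitute into n: (-20)(-4) + (12)(41) = 572.
This equals 572, so (-4, 41) lies on all three lines and they are concurrent.

Yes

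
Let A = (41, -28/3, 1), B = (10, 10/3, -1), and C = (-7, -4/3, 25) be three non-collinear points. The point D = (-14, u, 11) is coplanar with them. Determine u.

Coplanarity requires AB · (AC × AD) = 0.
AB = (-31, 38/3, -2), AC = (-48, 8, 24); the triple product is linear in u with coefficient 840 and constant term -6160.
Setting it to zero: u = 22/3.

22/3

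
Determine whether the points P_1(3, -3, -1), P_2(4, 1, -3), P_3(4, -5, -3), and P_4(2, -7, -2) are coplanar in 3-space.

A normal to the plane through P_1, P_2, P_3 is n = P_1P_2 × P_1P_3 = (-12, 0, -6).
The plane has equation n·P = -30. For P_4: n·P_4 = -12.
-12 ≠ -30, so P_4 is off the plane.

No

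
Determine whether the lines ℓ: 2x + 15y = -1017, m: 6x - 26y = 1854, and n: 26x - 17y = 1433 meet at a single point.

No

Intersecting ℓ and m: solving the 2×2 system gives (x, y) = (684/71, -4905/71).
Substitute into n: (26)(684/71) + (-17)(-4905/71) = 101169/71.
But n requires 1433 ≠ 101169/71, so the three lines have no common point.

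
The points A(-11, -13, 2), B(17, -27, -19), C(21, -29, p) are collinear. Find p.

Collinearity requires AB × AC = 0; each component is linear in p.
The x-component gives (-14)p + (-308) = 0, so p = -22.
The remaining components then also vanish.

-22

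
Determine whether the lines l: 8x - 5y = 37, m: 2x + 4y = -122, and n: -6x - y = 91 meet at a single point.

Intersecting l and m: solving the 2×2 system gives (x, y) = (-11, -25).
Substitute into n: (-6)(-11) + (-1)(-25) = 91.
This equals 91, so (-11, -25) lies on all three lines and they are concurrent.

Yes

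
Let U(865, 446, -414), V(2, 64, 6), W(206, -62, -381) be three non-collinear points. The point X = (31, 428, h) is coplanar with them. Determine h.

A normal to the plane is n = UV × UW = (200754, -248301, 186666).
X lies in the plane iff n · UX = 0.
This gives (186666)h + (-85679694) = 0, so h = 459.

459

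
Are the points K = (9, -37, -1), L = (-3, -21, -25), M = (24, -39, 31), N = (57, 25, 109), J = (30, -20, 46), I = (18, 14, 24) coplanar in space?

The plane through K, L, M has normal n = KL × KM = (464, 24, -216) and equation n·P = 3504.
Checking the remaining points: n·N = 3504, n·J = 3504, n·I = 3504.
All equal 3504, so all 6 points lie in one plane.

Yes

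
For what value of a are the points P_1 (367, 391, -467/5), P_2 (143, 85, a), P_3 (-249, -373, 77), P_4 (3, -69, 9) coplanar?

-129/5

The points are coplanar iff P_1P_2 · (P_1P_3 × P_1P_4) = 0.
Expanding, this is linear in a: (5264)a + (679056/5) = 0.
So a = -129/5.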